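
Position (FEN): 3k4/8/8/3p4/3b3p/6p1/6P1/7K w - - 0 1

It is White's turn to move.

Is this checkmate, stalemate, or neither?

stalemate

White to move; white king on h1.
In check: no.
King squares — g1: attacked by Bd4; g2: own pawn; h2: attacked by Pg3.
Legal moves for White: none.
Not in check and no legal moves → stalemate.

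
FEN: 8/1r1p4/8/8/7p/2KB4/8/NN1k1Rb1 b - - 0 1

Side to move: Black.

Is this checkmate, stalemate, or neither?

Black to move; black king on d1.
In check: yes, from the white rook on f1.
King squares — c1: attacked by Rf1; e1: attacked by Rf1; c2: attacked by Na1; d2: attacked by Nb1; e2: attacked by Bd3.
Legal moves for Black: none.
In check with no legal moves → checkmate.

checkmate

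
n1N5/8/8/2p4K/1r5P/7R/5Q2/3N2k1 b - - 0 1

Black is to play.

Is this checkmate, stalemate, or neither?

Black to move; black king on g1.
In check: yes, from the white queen on f2.
King squares — f1: attacked by Qf2; h1: attacked by Rh3; f2: attacked by Nd1; g2: attacked by Qf2; h2: attacked by Qf2.
Legal moves for Black: none.
In check with no legal moves → checkmate.

checkmate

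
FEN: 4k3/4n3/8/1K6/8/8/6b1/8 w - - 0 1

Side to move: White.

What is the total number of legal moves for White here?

White to move; king on b5.
In check: no.
Legal moves: Kb6, Ka6, Kc5, Ka5, Kc4, Kb4, Ka4.
Count: 7.

7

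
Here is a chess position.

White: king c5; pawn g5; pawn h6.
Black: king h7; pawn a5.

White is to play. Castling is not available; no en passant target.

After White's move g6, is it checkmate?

After g6: black king on h7; in check: yes, from the white pawn on g6.
Black has 4 legal replies: Kh8, Kg8, Kxh6, Kxg6.
In check but a legal move exists → not checkmate.

no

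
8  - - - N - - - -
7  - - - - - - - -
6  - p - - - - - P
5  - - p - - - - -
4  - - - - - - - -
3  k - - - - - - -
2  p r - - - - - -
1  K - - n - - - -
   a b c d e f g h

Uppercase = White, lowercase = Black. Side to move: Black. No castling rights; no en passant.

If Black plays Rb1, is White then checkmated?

yes

After Rb1: white king on a1; in check: yes, from the black rook on b1.
King squares — b1: attacked by Pa2; a2: attacked by Ka3; b2: attacked by Rb1.
White has no legal moves → checkmate.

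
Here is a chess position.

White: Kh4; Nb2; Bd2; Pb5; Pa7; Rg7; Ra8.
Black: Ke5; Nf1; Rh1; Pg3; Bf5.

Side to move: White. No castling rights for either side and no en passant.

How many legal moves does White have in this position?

White to move; king on h4.
In check: yes, from the black rook on h1.
Legal moves: Kg5.
Count: 1.

1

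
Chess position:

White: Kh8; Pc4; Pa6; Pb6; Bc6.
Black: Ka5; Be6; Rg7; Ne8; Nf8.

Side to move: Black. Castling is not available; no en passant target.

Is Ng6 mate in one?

yes

After Ng6: white king on h8; in check: yes, from the black knight on g6.
King squares — g7: attacked by Ne8; h7: attacked by Rg7; g8: attacked by Be6.
White has no legal moves → checkmate.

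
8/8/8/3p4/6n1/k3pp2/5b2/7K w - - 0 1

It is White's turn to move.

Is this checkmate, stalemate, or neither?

White to move; white king on h1.
In check: no.
King squares — g1: attacked by Bf2; g2: attacked by Pf3; h2: attacked by Ng4.
Legal moves for White: none.
Not in check and no legal moves → stalemate.

stalemate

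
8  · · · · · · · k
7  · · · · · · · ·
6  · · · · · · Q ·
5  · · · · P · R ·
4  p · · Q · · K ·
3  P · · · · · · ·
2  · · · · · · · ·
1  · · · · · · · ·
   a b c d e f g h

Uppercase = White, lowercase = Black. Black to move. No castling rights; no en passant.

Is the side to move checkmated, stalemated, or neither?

Black to move; black king on h8.
In check: no.
King squares — g7: attacked by Qg6; h7: attacked by Qg6; g8: attacked by Qg6.
Legal moves for Black: none.
Not in check and no legal moves → stalemate.

stalemate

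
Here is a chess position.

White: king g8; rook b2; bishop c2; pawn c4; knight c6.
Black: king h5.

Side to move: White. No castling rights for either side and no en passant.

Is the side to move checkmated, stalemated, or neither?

White to move; white king on g8.
In check: no.
Legal moves for White include: Kh8, Kf8, Kh7, Kg7, Kf7, Nd8, Nb8, Ne7, Na7, Ne5, Na5, Nd4, Nb4, Bh7, Bg6+, Bf5, Be4, Ba4, ... (list truncated; more exist).
White has legal moves and is not in check → neither.

neither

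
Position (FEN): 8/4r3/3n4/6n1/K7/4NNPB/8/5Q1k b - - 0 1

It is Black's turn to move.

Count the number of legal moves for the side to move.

0

Black to move; king on h1.
In check: yes, from the white queen on f1.
Legal moves: none.
Count: 0.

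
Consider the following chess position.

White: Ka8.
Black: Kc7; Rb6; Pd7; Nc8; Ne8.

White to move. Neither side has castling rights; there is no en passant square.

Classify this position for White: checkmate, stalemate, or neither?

stalemate

White to move; white king on a8.
In check: no.
King squares — a7: attacked by Nc8; b7: attacked by Rb6; b8: attacked by Rb6.
Legal moves for White: none.
Not in check and no legal moves → stalemate.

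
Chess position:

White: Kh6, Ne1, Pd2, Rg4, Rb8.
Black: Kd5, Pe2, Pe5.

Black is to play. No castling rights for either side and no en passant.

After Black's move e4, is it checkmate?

no

After e4: white king on h6; in check: no.
White is not in check, so this cannot be checkmate.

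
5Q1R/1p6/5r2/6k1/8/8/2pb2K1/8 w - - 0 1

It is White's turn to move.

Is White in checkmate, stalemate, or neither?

neither

White to move; white king on g2.
In check: no.
Legal moves for White include: Rg8+, Rh7, Rh6, Rh5+, Rh4, Rh3, Rh2, Rh1, Qg8+, Qe8, Qd8, Qc8, Qb8, Qa8, Qg7+, Qf7, Qe7, Qh6+, ... (list truncated; more exist).
White has legal moves and is not in check → neither.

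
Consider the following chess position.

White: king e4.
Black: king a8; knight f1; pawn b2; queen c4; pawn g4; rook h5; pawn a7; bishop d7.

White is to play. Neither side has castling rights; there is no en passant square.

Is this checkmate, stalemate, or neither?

checkmate

White to move; white king on e4.
In check: yes, from the black queen on c4.
King squares — d3: attacked by Qc4; e3: attacked by Nf1; f3: attacked by Pg4; d4: attacked by Qc4; f4: attacked by Qc4; d5: attacked by Qc4; e5: attacked by Rh5; f5: attacked by Rh5.
Legal moves for White: none.
In check with no legal moves → checkmate.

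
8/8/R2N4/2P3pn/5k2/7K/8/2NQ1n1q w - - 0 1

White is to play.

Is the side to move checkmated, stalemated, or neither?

checkmate

White to move; white king on h3.
In check: yes, from the black queen on h1.
King squares — g2: attacked by Qh1; h2: attacked by Nf1; g3: attacked by Nf1; g4: attacked by Kf4; h4: attacked by Qh1.
Legal moves for White: none.
In check with no legal moves → checkmate.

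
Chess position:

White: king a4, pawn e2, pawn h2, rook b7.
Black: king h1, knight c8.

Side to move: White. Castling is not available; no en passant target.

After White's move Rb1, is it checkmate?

no

After Rb1: black king on h1; in check: yes, from the white rook on b1.
Black has 2 legal replies: Kxh2, Kg2.
In check but a legal move exists → not checkmate.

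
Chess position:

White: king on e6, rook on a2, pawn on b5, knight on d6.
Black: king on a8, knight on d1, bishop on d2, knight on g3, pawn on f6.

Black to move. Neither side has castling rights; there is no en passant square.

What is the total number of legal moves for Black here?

Black to move; king on a8.
In check: yes, from the white rook on a2.
Legal moves: Kb8, Ba5.
Count: 2.

2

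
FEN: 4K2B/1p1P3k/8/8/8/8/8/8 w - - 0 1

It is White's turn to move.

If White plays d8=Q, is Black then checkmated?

After d8=Q: black king on h7; in check: no.
Black is not in check, so this cannot be checkmate.

no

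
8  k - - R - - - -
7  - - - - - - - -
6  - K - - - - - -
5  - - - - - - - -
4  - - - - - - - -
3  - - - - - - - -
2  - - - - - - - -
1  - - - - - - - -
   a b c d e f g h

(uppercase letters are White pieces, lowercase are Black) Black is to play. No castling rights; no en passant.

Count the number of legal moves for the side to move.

0

Black to move; king on a8.
In check: yes, from the white rook on d8.
Legal moves: none.
Count: 0.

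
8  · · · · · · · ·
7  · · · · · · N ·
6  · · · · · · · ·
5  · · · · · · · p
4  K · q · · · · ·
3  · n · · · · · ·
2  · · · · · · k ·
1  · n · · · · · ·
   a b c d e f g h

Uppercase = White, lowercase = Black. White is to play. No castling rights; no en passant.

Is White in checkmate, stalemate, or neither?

checkmate

White to move; white king on a4.
In check: yes, from the black queen on c4.
King squares — a3: attacked by Nb1; b3: attacked by Qc4; b4: attacked by Qc4; a5: attacked by Nb3; b5: attacked by Qc4.
Legal moves for White: none.
In check with no legal moves → checkmate.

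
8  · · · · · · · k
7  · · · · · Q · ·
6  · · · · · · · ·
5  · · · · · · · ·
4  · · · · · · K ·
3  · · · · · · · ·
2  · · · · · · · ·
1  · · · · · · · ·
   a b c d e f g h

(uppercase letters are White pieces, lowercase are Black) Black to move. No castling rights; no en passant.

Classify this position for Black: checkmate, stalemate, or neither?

stalemate

Black to move; black king on h8.
In check: no.
King squares — g7: attacked by Qf7; h7: attacked by Qf7; g8: attacked by Qf7.
Legal moves for Black: none.
Not in check and no legal moves → stalemate.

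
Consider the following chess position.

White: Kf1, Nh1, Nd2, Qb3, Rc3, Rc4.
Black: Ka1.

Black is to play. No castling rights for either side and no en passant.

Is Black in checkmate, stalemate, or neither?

stalemate

Black to move; black king on a1.
In check: no.
King squares — b1: attacked by Nd2; a2: attacked by Qb3; b2: attacked by Qb3.
Legal moves for Black: none.
Not in check and no legal moves → stalemate.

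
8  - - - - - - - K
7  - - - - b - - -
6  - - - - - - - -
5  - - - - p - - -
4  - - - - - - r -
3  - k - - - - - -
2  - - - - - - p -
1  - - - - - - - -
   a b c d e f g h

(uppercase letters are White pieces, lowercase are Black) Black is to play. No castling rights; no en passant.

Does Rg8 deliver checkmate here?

After Rg8: white king on h8; in check: yes, from the black rook on g8.
White has 2 legal replies: Kxg8, Kh7.
In check but a legal move exists → not checkmate.

no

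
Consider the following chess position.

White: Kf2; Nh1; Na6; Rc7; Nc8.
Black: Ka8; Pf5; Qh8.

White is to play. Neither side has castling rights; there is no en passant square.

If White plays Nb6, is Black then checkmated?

After Nb6: black king on a8; in check: yes, from the white knight on b6.
King squares — a7: attacked by Rc7; b7: attacked by Rc7; b8: attacked by Na6.
Black has no legal moves → checkmate.

yes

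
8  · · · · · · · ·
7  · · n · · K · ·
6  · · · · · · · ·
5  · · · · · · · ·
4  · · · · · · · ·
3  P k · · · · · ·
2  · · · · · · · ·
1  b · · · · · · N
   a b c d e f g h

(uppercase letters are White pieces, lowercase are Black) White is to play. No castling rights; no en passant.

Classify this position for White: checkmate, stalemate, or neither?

White to move; white king on f7.
In check: no.
Legal moves for White: Kg8, Kf8, Ke7, Kg6, Ng3, Nf2, a4.
White has 7 legal moves and is not in check → neither.

neither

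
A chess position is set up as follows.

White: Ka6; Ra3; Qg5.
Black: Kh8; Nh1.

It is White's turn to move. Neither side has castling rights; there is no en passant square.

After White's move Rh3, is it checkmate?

yes

After Rh3: black king on h8; in check: yes, from the white rook on h3.
King squares — g7: attacked by Qg5; h7: attacked by Rh3; g8: attacked by Qg5.
Black has no legal moves → checkmate.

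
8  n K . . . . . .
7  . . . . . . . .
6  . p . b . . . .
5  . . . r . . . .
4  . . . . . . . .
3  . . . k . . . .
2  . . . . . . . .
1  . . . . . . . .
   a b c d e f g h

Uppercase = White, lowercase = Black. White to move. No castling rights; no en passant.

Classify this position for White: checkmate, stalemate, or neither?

neither

White to move; white king on b8.
In check: yes, from the black bishop on d6.
Legal moves for White: Kc8, Kxa8, Kb7, Ka7.
White is in check but has 4 legal moves → neither.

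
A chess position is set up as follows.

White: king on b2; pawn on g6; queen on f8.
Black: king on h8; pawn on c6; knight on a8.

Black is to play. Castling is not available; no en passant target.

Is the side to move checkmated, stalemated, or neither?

Black to move; black king on h8.
In check: yes, from the white queen on f8.
King squares — g7: attacked by Qf8; h7: attacked by Pg6; g8: attacked by Qf8.
Legal moves for Black: none.
In check with no legal moves → checkmate.

checkmate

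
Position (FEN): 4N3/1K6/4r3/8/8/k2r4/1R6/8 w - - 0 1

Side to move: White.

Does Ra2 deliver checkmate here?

no

After Ra2: black king on a3; in check: yes, from the white rook on a2.
Black has 3 legal replies: Kb4, Kb3, Kxa2.
In check but a legal move exists → not checkmate.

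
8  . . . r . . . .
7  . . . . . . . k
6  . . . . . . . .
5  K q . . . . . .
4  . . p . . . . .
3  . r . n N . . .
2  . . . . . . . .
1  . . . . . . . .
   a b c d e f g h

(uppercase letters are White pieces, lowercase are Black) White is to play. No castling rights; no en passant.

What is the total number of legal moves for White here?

0

White to move; king on a5.
In check: yes, from the black queen on b5.
Legal moves: none.
Count: 0.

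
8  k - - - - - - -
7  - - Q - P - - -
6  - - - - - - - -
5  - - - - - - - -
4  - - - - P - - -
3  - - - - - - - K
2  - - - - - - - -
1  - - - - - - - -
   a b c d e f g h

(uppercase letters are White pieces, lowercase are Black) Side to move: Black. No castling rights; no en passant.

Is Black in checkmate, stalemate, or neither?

Black to move; black king on a8.
In check: no.
King squares — a7: attacked by Qc7; b7: attacked by Qc7; b8: attacked by Qc7.
Legal moves for Black: none.
Not in check and no legal moves → stalemate.

stalemate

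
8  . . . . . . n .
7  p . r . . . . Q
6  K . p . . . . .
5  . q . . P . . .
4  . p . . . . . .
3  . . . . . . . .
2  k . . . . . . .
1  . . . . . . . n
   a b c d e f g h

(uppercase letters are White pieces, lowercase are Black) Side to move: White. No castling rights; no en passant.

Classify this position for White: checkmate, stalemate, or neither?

White to move; white king on a6.
In check: yes, from the black queen on b5.
King squares — a5: attacked by Qb5; b5: attacked by Pc6; b6: attacked by Qb5; a7: attacked by Rc7; b7: attacked by Qb5.
Legal moves for White: none.
In check with no legal moves → checkmate.

checkmate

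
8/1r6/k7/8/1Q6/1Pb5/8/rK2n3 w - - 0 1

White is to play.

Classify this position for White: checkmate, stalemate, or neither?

checkmate

White to move; white king on b1.
In check: yes, from the black rook on a1.
King squares — a1: attacked by Bc3; c1: attacked by Ra1; a2: attacked by Ra1; b2: attacked by Bc3; c2: attacked by Ne1.
Legal moves for White: none.
In check with no legal moves → checkmate.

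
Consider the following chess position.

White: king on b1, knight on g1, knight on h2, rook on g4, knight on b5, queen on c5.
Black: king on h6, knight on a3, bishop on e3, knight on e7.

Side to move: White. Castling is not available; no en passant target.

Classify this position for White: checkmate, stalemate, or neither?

neither

White to move; white king on b1.
In check: yes, from the black knight on a3.
Legal moves for White: Kb2, Ka2, Ka1, Qxa3, Nxa3.
White is in check but has 5 legal moves → neither.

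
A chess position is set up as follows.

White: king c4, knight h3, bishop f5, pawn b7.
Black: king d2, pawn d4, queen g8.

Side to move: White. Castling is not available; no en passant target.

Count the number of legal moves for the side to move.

White to move; king on c4.
In check: yes, from the black queen on g8.
Legal moves: Kc5, Kb5, Kxd4, Kb4, Be6.
Count: 5.

5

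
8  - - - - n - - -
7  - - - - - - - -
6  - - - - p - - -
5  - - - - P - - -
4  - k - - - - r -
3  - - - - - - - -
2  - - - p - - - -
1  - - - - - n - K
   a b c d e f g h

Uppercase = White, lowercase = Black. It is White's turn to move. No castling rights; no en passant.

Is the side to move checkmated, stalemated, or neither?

White to move; white king on h1.
In check: no.
King squares — g1: attacked by Rg4; g2: attacked by Rg4; h2: attacked by Nf1.
Legal moves for White: none.
Not in check and no legal moves → stalemate.

stalemate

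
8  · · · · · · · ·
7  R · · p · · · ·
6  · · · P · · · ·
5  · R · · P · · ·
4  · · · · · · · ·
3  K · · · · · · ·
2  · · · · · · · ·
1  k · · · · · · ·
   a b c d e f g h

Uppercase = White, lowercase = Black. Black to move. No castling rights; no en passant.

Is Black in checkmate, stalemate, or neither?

stalemate

Black to move; black king on a1.
In check: no.
King squares — b1: attacked by Rb5; a2: attacked by Ka3; b2: attacked by Ka3.
Legal moves for Black: none.
Not in check and no legal moves → stalemate.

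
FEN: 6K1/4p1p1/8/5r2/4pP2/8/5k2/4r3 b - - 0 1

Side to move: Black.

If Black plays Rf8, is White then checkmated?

After Rf8: white king on g8; in check: yes, from the black rook on f8.
White has 3 legal replies: Kxf8, Kh7, Kxg7.
In check but a legal move exists → not checkmate.

no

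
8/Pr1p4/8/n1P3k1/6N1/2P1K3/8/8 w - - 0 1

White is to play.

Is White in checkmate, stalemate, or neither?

White to move; white king on e3.
In check: no.
Legal moves for White: Nh6, Nf6, Ne5, Nh2, Nf2, Ke4, Kd4, Kf3, Kd3, Kf2, Ke2, Kd2, a8=Q, a8=R, a8=B, a8=N, c6, c4.
White has 18 legal moves and is not in check → neither.

neither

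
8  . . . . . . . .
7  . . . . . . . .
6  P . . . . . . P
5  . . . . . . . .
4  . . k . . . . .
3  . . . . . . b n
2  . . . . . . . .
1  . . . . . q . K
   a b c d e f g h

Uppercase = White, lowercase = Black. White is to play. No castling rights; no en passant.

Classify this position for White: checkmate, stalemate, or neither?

checkmate

White to move; white king on h1.
In check: yes, from the black queen on f1.
King squares — g1: attacked by Qf1; g2: attacked by Qf1; h2: attacked by Bg3.
Legal moves for White: none.
In check with no legal moves → checkmate.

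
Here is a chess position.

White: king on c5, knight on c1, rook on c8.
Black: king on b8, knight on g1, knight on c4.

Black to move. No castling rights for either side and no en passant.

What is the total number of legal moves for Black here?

3

Black to move; king on b8.
In check: yes, from the white rook on c8.
Legal moves: Kxc8, Kb7, Ka7.
Count: 3.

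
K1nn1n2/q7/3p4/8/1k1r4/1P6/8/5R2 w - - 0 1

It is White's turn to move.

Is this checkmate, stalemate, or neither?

checkmate

White to move; white king on a8.
In check: yes, from the black queen on a7.
King squares — a7: attacked by Nc8; b7: attacked by Qa7; b8: attacked by Qa7.
Legal moves for White: none.
In check with no legal moves → checkmate.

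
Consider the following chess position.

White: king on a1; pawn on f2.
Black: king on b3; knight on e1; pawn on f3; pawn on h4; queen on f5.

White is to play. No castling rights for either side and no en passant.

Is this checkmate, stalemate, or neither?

stalemate

White to move; white king on a1.
In check: no.
King squares — b1: attacked by Qf5; a2: attacked by Kb3; b2: attacked by Kb3.
Legal moves for White: none.
Not in check and no legal moves → stalemate.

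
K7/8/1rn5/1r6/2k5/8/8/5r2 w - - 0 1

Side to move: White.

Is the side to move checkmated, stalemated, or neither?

White to move; white king on a8.
In check: no.
King squares — a7: attacked by Nc6; b7: attacked by Rb6; b8: attacked by Rb6.
Legal moves for White: none.
Not in check and no legal moves → stalemate.

stalemate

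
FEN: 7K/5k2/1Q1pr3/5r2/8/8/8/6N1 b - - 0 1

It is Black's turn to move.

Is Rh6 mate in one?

After Rh6: white king on h8; in check: yes, from the black rook on h6.
King squares — g7: attacked by Kf7; h7: attacked by Rh6; g8: attacked by Kf7.
White has no legal moves → checkmate.

yes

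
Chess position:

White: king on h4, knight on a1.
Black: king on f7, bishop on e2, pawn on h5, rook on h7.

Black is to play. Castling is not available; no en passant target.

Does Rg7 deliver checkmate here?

After Rg7: white king on h4; in check: no.
White is not in check, so this cannot be checkmate.

no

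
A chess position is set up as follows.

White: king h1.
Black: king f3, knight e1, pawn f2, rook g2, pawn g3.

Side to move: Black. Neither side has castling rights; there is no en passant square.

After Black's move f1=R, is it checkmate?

yes

After f1=R: white king on h1; in check: yes, from the black rook on f1.
King squares — g1: attacked by Rf1; g2: attacked by Ne1; h2: attacked by Rg2.
White has no legal moves → checkmate.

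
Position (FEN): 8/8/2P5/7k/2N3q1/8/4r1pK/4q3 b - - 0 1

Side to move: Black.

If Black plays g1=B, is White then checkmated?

no

After g1=B: white king on h2; in check: yes, from the black bishop on g1 and the black rook on e2.
White has 1 legal reply: Kh1.
In check but a legal move exists → not checkmate.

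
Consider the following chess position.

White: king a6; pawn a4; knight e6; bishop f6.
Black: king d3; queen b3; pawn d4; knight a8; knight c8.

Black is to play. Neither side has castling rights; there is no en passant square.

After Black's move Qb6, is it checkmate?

After Qb6: white king on a6; in check: yes, from the black queen on b6.
King squares — a5: attacked by Qb6; b5: attacked by Qb6; b6: attacked by Na8; a7: attacked by Qb6; b7: attacked by Qb6.
White has no legal moves → checkmate.

yes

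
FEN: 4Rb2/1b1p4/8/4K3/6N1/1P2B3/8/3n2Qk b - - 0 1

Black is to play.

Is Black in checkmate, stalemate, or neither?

Black to move; black king on h1.
In check: yes, from the white queen on g1.
King squares — g1: attacked by Be3; g2: attacked by Qg1; h2: attacked by Qg1.
Legal moves for Black: none.
In check with no legal moves → checkmate.

checkmate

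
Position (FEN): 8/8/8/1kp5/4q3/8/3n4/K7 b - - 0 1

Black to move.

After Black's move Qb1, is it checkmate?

yes

After Qb1: white king on a1; in check: yes, from the black queen on b1.
King squares — b1: attacked by Nd2; a2: attacked by Qb1; b2: attacked by Qb1.
White has no legal moves → checkmate.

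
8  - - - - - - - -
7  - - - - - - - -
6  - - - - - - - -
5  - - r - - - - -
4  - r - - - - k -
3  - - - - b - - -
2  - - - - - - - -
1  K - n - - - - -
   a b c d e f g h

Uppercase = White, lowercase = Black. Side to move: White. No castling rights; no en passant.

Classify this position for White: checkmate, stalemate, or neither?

stalemate

White to move; white king on a1.
In check: no.
King squares — b1: attacked by Rb4; a2: attacked by Nc1; b2: attacked by Rb4.
Legal moves for White: none.
Not in check and no legal moves → stalemate.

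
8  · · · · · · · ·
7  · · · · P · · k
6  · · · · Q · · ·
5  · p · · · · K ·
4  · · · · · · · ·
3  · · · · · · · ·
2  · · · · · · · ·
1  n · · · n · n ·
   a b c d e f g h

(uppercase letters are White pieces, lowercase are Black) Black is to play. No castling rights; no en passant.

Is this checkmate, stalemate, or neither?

neither

Black to move; black king on h7.
In check: no.
Legal moves for Black: Kh8, Kg7, Nh3+, Ngf3+, Ne2, Nef3+, Nd3, Ng2, Nec2, Nb3, Nac2, b4.
Black has 12 legal moves and is not in check → neither.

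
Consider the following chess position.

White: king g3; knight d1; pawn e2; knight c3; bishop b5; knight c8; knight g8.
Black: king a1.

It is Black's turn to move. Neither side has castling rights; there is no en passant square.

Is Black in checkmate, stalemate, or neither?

Black to move; black king on a1.
In check: no.
King squares — b1: attacked by Nc3; a2: attacked by Nc3; b2: attacked by Nd1.
Legal moves for Black: none.
Not in check and no legal moves → stalemate.

stalemate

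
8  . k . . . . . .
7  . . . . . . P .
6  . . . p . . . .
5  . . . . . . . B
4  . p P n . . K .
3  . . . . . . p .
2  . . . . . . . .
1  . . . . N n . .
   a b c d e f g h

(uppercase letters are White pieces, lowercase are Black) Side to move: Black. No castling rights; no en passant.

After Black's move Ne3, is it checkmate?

no

After Ne3: white king on g4; in check: yes, from the black knight on e3.
White has 5 legal replies: Kg5, Kh4, Kf4, Kh3, Kxg3.
In check but a legal move exists → not checkmate.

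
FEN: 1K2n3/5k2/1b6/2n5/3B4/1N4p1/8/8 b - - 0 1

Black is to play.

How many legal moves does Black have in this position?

22

Black to move; king on f7.
In check: no.
Legal moves: Ng7, Nc7, Nf6, Nd6, Kg8, Kf8, Ke7, Kg6, Ke6, Bd8, Bc7+, Ba7+, Ba5, Nd7+, Nb7, Ne6, Na6+, Ne4, Na4, Nd3, Nxb3, g2.
Count: 22.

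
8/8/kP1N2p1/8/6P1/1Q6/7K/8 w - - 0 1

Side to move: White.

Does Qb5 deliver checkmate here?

After Qb5: black king on a6; in check: yes, from the white queen on b5.
King squares — a5: attacked by Qb5; b5: attacked by Nd6; b6: attacked by Qb5; a7: attacked by Pb6; b7: attacked by Nd6.
Black has no legal moves → checkmate.

yes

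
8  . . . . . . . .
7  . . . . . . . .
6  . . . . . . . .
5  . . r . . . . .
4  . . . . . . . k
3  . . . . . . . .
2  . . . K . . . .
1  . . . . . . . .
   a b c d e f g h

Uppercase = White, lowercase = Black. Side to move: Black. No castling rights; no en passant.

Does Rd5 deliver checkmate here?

After Rd5: white king on d2; in check: yes, from the black rook on d5.
White has 6 legal replies: Ke3, Kc3, Ke2, Kc2, Ke1, Kc1.
In check but a legal move exists → not checkmate.

no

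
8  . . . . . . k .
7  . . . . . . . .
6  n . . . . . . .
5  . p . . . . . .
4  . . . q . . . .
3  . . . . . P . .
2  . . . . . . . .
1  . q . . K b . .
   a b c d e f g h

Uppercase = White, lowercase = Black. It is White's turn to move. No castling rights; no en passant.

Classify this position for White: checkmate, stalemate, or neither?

White to move; white king on e1.
In check: yes, from the black queen on b1.
King squares — d1: attacked by Qb1; f1: attacked by Qb1; d2: attacked by Qd4; e2: attacked by Bf1; f2: attacked by Qd4.
Legal moves for White: none.
In check with no legal moves → checkmate.

checkmate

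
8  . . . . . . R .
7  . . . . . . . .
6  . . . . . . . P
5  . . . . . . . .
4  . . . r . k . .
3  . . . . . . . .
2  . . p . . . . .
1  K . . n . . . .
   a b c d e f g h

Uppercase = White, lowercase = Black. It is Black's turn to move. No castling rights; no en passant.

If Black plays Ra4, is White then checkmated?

yes

After Ra4: white king on a1; in check: yes, from the black rook on a4.
King squares — b1: attacked by Pc2; a2: attacked by Ra4; b2: attacked by Nd1.
White has no legal moves → checkmate.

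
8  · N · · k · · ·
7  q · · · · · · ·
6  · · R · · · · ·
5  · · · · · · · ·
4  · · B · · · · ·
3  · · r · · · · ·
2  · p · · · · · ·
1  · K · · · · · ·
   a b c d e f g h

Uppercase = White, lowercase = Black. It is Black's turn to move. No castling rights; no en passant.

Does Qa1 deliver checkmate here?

yes

After Qa1: white king on b1; in check: yes, from the black queen on a1.
King squares — a1: attacked by Pb2; c1: attacked by Qa1; a2: attacked by Qa1; b2: attacked by Qa1; c2: attacked by Rc3.
White has no legal moves → checkmate.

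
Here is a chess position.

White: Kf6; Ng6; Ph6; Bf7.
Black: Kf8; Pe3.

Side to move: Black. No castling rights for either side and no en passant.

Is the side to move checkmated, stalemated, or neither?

checkmate

Black to move; black king on f8.
In check: yes, from the white knight on g6.
King squares — e7: attacked by Kf6; f7: attacked by Kf6; g7: attacked by Kf6; e8: attacked by Bf7; g8: attacked by Bf7.
Legal moves for Black: none.
In check with no legal moves → checkmate.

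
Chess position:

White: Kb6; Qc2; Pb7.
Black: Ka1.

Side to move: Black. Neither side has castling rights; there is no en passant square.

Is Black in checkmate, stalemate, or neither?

Black to move; black king on a1.
In check: no.
King squares — b1: attacked by Qc2; a2: attacked by Qc2; b2: attacked by Qc2.
Legal moves for Black: none.
Not in check and no legal moves → stalemate.

stalemate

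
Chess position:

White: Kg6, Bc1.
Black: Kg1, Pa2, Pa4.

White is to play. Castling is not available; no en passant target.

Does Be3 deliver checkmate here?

no

After Be3: black king on g1; in check: yes, from the white bishop on e3.
Black has 4 legal replies: Kh2, Kg2, Kh1, Kf1.
In check but a legal move exists → not checkmate.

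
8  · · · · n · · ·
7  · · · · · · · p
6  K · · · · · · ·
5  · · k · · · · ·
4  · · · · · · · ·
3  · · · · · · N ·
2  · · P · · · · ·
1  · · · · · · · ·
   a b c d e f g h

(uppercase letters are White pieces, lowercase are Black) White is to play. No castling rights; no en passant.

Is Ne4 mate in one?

no

After Ne4: black king on c5; in check: yes, from the white knight on e4.
Black has 5 legal replies: Kc6, Kd5, Kd4, Kc4, Kb4.
In check but a legal move exists → not checkmate.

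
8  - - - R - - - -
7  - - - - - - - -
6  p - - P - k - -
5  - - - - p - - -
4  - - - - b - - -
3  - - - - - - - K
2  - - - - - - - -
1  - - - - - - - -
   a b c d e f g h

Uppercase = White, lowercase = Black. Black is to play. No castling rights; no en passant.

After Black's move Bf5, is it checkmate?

After Bf5: white king on h3; in check: yes, from the black bishop on f5.
White has 4 legal replies: Kh4, Kg3, Kh2, Kg2.
In check but a legal move exists → not checkmate.

no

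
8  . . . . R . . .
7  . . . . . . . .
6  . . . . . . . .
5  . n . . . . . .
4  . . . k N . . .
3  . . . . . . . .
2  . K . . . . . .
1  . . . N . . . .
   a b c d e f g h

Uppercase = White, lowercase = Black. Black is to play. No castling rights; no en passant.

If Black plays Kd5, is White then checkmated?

After Kd5: white king on b2; in check: no.
White is not in check, so this cannot be checkmate.

no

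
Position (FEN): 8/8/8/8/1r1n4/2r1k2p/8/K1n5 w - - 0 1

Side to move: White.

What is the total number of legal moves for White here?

White to move; king on a1.
In check: no.
Legal moves: none.
Count: 0.

0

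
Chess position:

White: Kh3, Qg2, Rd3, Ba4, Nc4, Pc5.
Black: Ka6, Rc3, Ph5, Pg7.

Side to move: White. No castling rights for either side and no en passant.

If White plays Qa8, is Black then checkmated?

After Qa8: black king on a6; in check: yes, from the white queen on a8.
King squares — a5: attacked by Nc4; b5: attacked by Ba4; b6: attacked by Nc4; a7: attacked by Qa8; b7: attacked by Qa8.
Black has no legal moves → checkmate.

yes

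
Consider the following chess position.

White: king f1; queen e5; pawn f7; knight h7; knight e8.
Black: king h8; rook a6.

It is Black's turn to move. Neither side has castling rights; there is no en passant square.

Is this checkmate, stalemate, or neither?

Black to move; black king on h8.
In check: yes, from the white queen on e5.
King squares — g7: attacked by Qe5; h7: available; g8: attacked by Pf7.
Legal moves for Black: Kxh7, Rf6+.
Black is in check but has 2 legal moves → neither.

neither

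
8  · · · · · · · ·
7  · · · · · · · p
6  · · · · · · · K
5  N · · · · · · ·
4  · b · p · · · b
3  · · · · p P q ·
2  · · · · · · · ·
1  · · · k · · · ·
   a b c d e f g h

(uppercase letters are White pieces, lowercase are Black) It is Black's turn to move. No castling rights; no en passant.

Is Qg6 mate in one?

After Qg6: white king on h6; in check: yes, from the black queen on g6.
King squares — g5: attacked by Bh4; h5: attacked by Qg6; g6: attacked by Ph7; g7: attacked by Qg6; h7: attacked by Qg6.
White has no legal moves → checkmate.

yes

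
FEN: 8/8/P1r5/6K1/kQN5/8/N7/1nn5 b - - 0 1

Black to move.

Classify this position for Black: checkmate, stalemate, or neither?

Black to move; black king on a4.
In check: yes, from the white queen on b4.
King squares — a3: attacked by Qb4; b3: attacked by Qb4; b4: attacked by Na2; a5: attacked by Qb4; b5: attacked by Qb4.
Legal moves for Black: none.
In check with no legal moves → checkmate.

checkmate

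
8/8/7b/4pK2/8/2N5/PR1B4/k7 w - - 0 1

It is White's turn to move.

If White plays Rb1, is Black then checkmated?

After Rb1: black king on a1; in check: yes, from the white rook on b1.
King squares — b1: attacked by Nc3; a2: attacked by Nc3; b2: attacked by Rb1.
Black has no legal moves → checkmate.

yes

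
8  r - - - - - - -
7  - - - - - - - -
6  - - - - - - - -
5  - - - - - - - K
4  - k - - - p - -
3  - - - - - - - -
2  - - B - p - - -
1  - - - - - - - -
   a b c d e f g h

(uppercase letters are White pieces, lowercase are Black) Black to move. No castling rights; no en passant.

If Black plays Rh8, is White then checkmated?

no

After Rh8: white king on h5; in check: yes, from the black rook on h8.
White has 4 legal replies: Kg6, Kg5, Kg4, Bh7.
In check but a legal move exists → not checkmate.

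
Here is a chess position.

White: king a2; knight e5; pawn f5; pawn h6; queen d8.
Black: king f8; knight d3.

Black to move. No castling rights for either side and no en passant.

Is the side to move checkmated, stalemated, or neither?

Black to move; black king on f8.
In check: yes, from the white queen on d8.
King squares — e7: attacked by Qd8; f7: attacked by Ne5; g7: attacked by Ph6; e8: attacked by Qd8; g8: attacked by Qd8.
Legal moves for Black: none.
In check with no legal moves → checkmate.

checkmate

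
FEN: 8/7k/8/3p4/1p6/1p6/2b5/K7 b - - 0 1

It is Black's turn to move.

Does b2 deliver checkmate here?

no

After b2: white king on a1; in check: yes, from the black pawn on b2.
White has 2 legal replies: Kxb2, Ka2.
In check but a legal move exists → not checkmate.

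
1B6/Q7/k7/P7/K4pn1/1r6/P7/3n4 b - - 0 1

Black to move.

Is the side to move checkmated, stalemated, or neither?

checkmate

Black to move; black king on a6.
In check: yes, from the white queen on a7.
King squares — a5: attacked by Ka4; b5: attacked by Ka4; b6: attacked by Pa5; a7: attacked by Bb8; b7: attacked by Qa7.
Legal moves for Black: none.
In check with no legal moves → checkmate.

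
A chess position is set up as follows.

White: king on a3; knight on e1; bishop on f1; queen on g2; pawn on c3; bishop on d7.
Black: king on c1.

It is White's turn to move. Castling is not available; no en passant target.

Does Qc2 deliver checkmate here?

yes

After Qc2: black king on c1; in check: yes, from the white queen on c2.
King squares — b1: attacked by Qc2; d1: attacked by Qc2; b2: attacked by Qc2; c2: attacked by Ne1; d2: attacked by Qc2.
Black has no legal moves → checkmate.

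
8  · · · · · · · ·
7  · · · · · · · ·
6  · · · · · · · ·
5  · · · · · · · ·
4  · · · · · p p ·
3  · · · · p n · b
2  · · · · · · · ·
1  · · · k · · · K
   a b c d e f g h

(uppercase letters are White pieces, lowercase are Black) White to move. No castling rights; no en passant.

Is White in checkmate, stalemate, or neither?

stalemate

White to move; white king on h1.
In check: no.
King squares — g1: attacked by Nf3; g2: attacked by Bh3; h2: attacked by Nf3.
Legal moves for White: none.
Not in check and no legal moves → stalemate.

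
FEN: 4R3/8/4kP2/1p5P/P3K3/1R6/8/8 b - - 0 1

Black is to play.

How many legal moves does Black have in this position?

4

Black to move; king on e6.
In check: yes, from the white rook on e8.
Legal moves: Kf7, Kd7, Kxf6, Kd6.
Count: 4.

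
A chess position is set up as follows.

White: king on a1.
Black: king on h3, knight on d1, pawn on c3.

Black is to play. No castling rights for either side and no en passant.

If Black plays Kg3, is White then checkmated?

no

After Kg3: white king on a1; in check: no.
White is not in check, so this cannot be checkmate.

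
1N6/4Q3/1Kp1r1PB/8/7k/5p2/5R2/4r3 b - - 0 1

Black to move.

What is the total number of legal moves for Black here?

Black to move; king on h4.
In check: yes, from the white queen on e7.
Legal moves: Kh5, Kg4, Kh3, Kg3, Rxe7, Rf6.
Count: 6.

6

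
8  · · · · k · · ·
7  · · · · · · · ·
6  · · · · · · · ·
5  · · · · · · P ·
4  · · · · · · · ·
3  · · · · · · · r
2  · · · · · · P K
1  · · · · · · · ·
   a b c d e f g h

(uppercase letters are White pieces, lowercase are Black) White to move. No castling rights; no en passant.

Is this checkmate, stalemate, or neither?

White to move; white king on h2.
In check: yes, from the black rook on h3.
Legal moves for White: Kxh3, Kg1, gxh3.
White is in check but has 3 legal moves → neither.

neither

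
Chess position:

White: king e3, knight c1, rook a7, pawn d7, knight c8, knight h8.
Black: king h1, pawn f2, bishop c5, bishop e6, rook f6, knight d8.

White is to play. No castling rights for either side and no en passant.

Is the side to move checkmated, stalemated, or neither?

White to move; white king on e3.
In check: yes, from the black bishop on c5.
King squares — d2: available; e2: available; f2: attacked by Bc5; d3: available; f3: attacked by Rf6; d4: attacked by Bc5; e4: available; f4: attacked by Rf6.
Legal moves for White: Ke4, Kd3, Ke2, Kd2.
White is in check but has 4 legal moves → neither.

neither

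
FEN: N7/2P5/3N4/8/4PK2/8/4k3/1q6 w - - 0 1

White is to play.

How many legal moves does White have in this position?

18

White to move; king on f4.
In check: no.
Legal moves: Nb6, Ne8, Nc8, Nf7, Nb7, Nf5, Nb5, Nc4, Kg5, Kf5, Ke5, Kg4, Kg3, c8=Q, c8=R, c8=B, c8=N, e5.
Count: 18.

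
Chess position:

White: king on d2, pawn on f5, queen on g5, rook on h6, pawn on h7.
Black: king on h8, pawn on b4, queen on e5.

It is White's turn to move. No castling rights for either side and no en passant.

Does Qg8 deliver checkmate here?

yes

After Qg8: black king on h8; in check: yes, from the white queen on g8.
King squares — g7: attacked by Qg8; h7: attacked by Rh6; g8: attacked by Ph7.
Black has no legal moves → checkmate.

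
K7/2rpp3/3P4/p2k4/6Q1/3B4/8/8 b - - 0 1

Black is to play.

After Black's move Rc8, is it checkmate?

After Rc8: white king on a8; in check: yes, from the black rook on c8.
White has 2 legal replies: Kb7, Ka7.
In check but a legal move exists → not checkmate.

no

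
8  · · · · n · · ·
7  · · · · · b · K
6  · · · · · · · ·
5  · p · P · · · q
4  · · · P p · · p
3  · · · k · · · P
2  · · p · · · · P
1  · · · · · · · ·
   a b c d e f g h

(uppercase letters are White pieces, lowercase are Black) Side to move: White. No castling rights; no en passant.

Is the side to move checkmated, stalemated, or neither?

White to move; white king on h7.
In check: yes, from the black queen on h5.
King squares — g6: attacked by Qh5; h6: attacked by Qh5; g7: attacked by Ne8; g8: attacked by Bf7; h8: attacked by Qh5.
Legal moves for White: none.
In check with no legal moves → checkmate.

checkmate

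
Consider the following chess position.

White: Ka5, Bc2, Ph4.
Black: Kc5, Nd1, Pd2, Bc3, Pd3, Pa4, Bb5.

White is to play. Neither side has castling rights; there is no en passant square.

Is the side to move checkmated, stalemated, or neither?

White to move; white king on a5.
In check: yes, from the black bishop on c3.
King squares — a4: attacked by Bb5; b4: attacked by Bc3; b5: attacked by Kc5; a6: attacked by Bb5; b6: attacked by Kc5.
Legal moves for White: none.
In check with no legal moves → checkmate.

checkmate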